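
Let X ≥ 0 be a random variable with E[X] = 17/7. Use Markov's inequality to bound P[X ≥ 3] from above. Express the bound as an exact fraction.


μ = E[X] = 17/7, a = 3.
Markov: P[X ≥ 3] ≤ μ/a = (17/7)/3 = 17/21.
Numerically: ≈ 0.810.
(Since a = 3 > μ = 2.429, the bound 17/21 is < 1 and informative.)

P[X ≥ 3] ≤ 17/21 ≈ 0.810.


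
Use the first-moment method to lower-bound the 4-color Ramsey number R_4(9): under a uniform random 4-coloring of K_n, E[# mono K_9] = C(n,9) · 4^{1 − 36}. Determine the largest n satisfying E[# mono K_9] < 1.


We need C(n, 9) · 4^{1 − 36} < 1, i.e. C(n, 9) < 4^{36 − 1} = 1180591620717411303424.
Check values of n near the boundary:
  n = 908: C(908, 9) = 1111058428637338083100; 1111058428637338083100 < 1180591620717411303424? YES
  n = 909: C(909, 9) = 1122169012923711463931; 1122169012923711463931 < 1180591620717411303424? YES
  n = 910: C(910, 9) = 1133378248346922788210; 1133378248346922788210 < 1180591620717411303424? YES
  n = 911: C(911, 9) = 1144686900492291197405; 1144686900492291197405 < 1180591620717411303424? YES
  n = 912: C(912, 9) = 1156095740032081475120; 1156095740032081475120 < 1180591620717411303424? YES
  n = 913: C(913, 9) = 1167605542753639808390; 1167605542753639808390 < 1180591620717411303424? YES
  n = 914: C(914, 9) = 1179217089587653905932; 1179217089587653905932 < 1180591620717411303424? YES
  n = 915: C(915, 9) = 1190931166636537885130; 1190931166636537885130 < 1180591620717411303424? NO
  n = 916: C(916, 9) = 1202748565202942340440; 1202748565202942340440 < 1180591620717411303424? NO
The largest n with C(n, 9) < 1180591620717411303424 is n = 914 (where E[X] = 294804272396913476483/295147905179352825856 ≈ 0.999). Hence R_4(9) > 914, i.e. R_4(9) ≥ 915.

Largest n = 914; hence R_4(9) > 914.


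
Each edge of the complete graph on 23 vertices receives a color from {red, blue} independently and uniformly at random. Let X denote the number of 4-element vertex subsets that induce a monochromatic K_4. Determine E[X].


Let X = Σ_S X_S over the C(23, 4) = 8855 subsets S of size 4, where X_S = 1 if the K_4 on S is monochromatic.
For a fixed S, the K_4 on S has C(4, 2) = 6 edges. P[all 6 edges red] = (1/2)^6, and likewise for blue, so P[monochromatic] = 2·(1/2)^6 = 2^{1 − 6} = 1/32.
By linearity of expectation: E[X] = C(23, 4) · 2^{1 − 6} = 8855 · 1/32 = 8855/32.
Numerically: E[X] ≈ 276.7188.

E[X] = C(23,4)·2^(1−C(4,2)) = 8855/32 ≈ 276.7188.


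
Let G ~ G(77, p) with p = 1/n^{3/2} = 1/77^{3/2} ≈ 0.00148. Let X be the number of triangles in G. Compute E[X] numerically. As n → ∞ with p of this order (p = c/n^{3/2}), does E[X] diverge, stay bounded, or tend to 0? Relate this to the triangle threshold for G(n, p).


Number of potential triangles: C(77, 3) = 73150.
Each occurs with probability p³ ≈ (0.00148)³ ≈ 3.24184e-09.
By linearity: E[X] = C(77, 3)·p³ ≈ 73150 · 3.24184e-09 ≈ 0.000.
Since α = 3/2 > 1, p = c/n^{3/2} = o(1/n) is below the triangle threshold p ~ 1/n. Asymptotically E[X] ~ (c³/6)·n^{3(1−α)} = (1³/6)·n^{-1.5} → 0, so by Markov's inequality G has no triangles w.h.p.

E[X] ≈ 0.000; in regime p = Θ(1/n^{3/2}) E[X] tends to 0 (below the triangle threshold p ~ 1/n).


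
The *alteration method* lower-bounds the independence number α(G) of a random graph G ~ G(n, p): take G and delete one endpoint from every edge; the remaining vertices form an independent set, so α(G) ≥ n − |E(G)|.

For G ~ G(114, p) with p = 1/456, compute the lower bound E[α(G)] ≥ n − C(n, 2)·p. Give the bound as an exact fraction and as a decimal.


E[|E(G)|] = C(114, 2)·p = 6441 · (1/456) = 113/8.
E[α(G)] ≥ n − E[|E(G)|] = 114 − 113/8 = 799/8.
Numerically: ≈ 99.875000.
(This is only a lower bound; the true E[α(G)] may be larger.)

E[α(G)] ≥ 799/8 ≈ 99.875000.


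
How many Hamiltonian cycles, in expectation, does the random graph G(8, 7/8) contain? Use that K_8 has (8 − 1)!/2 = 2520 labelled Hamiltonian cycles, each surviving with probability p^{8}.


K_8 has (8 − 1)!/2 = 2520 labelled Hamiltonian cycles.
For each such Hamiltonian cycle H, let X_H = 1 if all 8 edges of H are present in G. Then P[X_H = 1] = p^{8} = (7/8)^{8} = 5764801/16777216.
By linearity of expectation: E[X] = Σ_H E[X_H] = 2520 · p^{8} = 2520 · 5764801/16777216 = 1815912315/2097152.
Numerically: E[X] ≈ 866.

E[X] = 2520 · (7/8)^{8} = 1815912315/2097152 ≈ 866.


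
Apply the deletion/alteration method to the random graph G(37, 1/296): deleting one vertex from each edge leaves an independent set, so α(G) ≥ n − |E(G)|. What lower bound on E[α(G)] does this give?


E[|E(G)|] = C(37, 2)·p = 666 · (1/296) = 9/4.
E[α(G)] ≥ n − E[|E(G)|] = 37 − 9/4 = 139/4.
Numerically: ≈ 34.7500.
(This is only a lower bound; the true E[α(G)] may be larger.)

E[α(G)] ≥ 139/4 ≈ 34.7500.


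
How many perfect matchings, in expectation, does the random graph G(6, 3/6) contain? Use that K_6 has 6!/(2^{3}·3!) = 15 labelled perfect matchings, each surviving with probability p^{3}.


K_6 has 6!/(2^{3}·3!) = 15 labelled perfect matchings.
For each such perfect matching H, let X_H = 1 if all 3 edges of H are present in G. Then P[X_H = 1] = p^{3} = (1/2)^{3} = 1/8.
Summing the indicators: E[X] = Σ_H E[X_H] = 15 · p^{3} = 15 · 1/8 = 15/8.
Numerically: E[X] ≈ 1.875.

E[X] = 15 · (1/2)^{3} = 15/8 ≈ 1.875.


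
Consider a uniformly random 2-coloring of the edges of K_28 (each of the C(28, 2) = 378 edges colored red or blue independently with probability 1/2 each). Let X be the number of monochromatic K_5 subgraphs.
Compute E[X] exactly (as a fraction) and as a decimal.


Let X = Σ_S X_S over the C(28, 5) = 98280 subsets S of size 5, where X_S = 1 if the K_5 on S is monochromatic.
For a fixed S, the K_5 on S has C(5, 2) = 10 edges. P[all 10 edges red] = (1/2)^10, and likewise for blue, so P[monochromatic] = 2·(1/2)^10 = 2^{1 − 10} = 1/512.
By linearity: E[X] = C(28, 5) · 2^{1 − 10} = 98280 · 1/512 = 12285/64.
Numerically: E[X] ≈ 191.9531.

E[X] = C(28,5)·2^(1−C(5,2)) = 12285/64 ≈ 191.9531.


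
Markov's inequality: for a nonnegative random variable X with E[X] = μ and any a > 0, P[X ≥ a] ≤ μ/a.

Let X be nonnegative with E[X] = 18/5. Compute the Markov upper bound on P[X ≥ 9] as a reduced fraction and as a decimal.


μ = E[X] = 18/5, a = 9.
Markov: P[X ≥ 9] ≤ μ/a = (18/5)/9 = 2/5.
Numerically: ≈ 0.40000.
(Since a = 9 > μ = 3.60000, the bound 2/5 is < 1 and informative.)

P[X ≥ 9] ≤ 2/5 ≈ 0.40000.


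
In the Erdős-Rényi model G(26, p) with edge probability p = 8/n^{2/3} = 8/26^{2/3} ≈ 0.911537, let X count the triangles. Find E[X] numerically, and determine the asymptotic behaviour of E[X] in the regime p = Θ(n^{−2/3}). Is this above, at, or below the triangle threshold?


Number of potential triangles: C(26, 3) = 2600.
Each occurs with probability p³ ≈ (0.911537)³ ≈ 7.57396450e-01.
By linearity: E[X] = C(26, 3)·p³ ≈ 2600 · 7.57396450e-01 ≈ 1969.230769.
Since α = 2/3 < 1, p = c/n^{2/3} ≫ 1/n is above the triangle threshold p ~ 1/n. Asymptotically E[X] ~ (c³/6)·n^{3(1−α)} = (8³/6)·n^{1} → ∞; triangles are abundant w.h.p.

E[X] ≈ 1969.230769; in regime p = Θ(1/n^{2/3}) E[X] diverges (above the triangle threshold p ~ 1/n).


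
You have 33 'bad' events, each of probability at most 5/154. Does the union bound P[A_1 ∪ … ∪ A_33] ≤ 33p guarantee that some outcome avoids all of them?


Union bound: P[∪_{i=1}^{33} A_i] ≤ Σ_i P[A_i] ≤ 33·p = 33·(5/154) = 15/14.
Numerically: 15/14 ≈ 1.07143.
Is 15/14 < 1? NO.
Since the bound 15/14 is ≥ 1, the union bound is uninformative here; it does NOT by itself certify existence.

33·p = 15/14 ≈ 1.07143; existence NOT certified by the union bound.


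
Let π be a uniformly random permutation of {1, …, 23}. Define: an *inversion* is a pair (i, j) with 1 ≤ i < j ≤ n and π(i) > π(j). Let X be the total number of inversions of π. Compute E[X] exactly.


Write X = Σ X_I over the C(23, 2) = 253 pairs i < j, with X_I the indicator of one inversion.
There are 253 indicators.
For each fixed pair i < j, the values π(i) and π(j) are two distinct elements of {1, …, 23} in uniformly random order; by symmetry P[π(i) > π(j)] = 1/2.
By linearity: E[X] = 253 · (1/2) = C(23, 2) · (1/2) = 253/2 = 253/2 ≈ 126.50000.

E[X] = 253/2 = 126.50000.


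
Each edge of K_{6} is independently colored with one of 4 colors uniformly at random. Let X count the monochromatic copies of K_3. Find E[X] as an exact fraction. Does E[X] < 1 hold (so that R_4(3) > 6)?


E[X] = C(6, 3) · 4^{1 − 3} = 20 · 4^{−2} = 20/16.
As a reduced fraction: E[X] = 5/4 ≈ 1.2500000.
Is E[X] < 1? NO.
Since E[X] ≥ 1, the first-moment bound is inconclusive at n = 6; it does NOT by itself certify R_4(3) > 6.

E[X] = 5/4 ≈ 1.2500000; E[X] ≥ 1; first-moment method inconclusive here.


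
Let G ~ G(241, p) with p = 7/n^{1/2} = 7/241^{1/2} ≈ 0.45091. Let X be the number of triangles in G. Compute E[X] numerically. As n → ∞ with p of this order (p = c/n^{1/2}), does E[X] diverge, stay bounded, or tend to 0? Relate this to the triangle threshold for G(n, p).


Number of potential triangles: C(241, 3) = 2303960.
Each occurs with probability p³ ≈ (0.45091)³ ≈ 9.1678723e-02.
By linearity: E[X] = C(241, 3)·p³ ≈ 2303960 · 9.1678723e-02 ≈ 211224.11105.
Since α = 1/2 < 1, p = c/n^{1/2} ≫ 1/n is above the triangle threshold p ~ 1/n. Asymptotically E[X] ~ (c³/6)·n^{3(1−α)} = (7³/6)·n^{1.5} → ∞; triangles are abundant w.h.p.

E[X] ≈ 211224.11105; in regime p = Θ(1/n^{1/2}) E[X] diverges (above the triangle threshold p ~ 1/n).


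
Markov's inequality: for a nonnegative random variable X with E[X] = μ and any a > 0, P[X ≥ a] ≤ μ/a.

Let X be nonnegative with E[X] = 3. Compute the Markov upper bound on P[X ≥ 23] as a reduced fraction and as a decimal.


μ = E[X] = 3, a = 23.
Markov: P[X ≥ 23] ≤ μ/a = (3)/23 = 3/23.
Numerically: ≈ 0.130.
(Since a = 23 > μ = 3.000, the bound 3/23 is < 1 and informative.)

P[X ≥ 23] ≤ 3/23 ≈ 0.130.


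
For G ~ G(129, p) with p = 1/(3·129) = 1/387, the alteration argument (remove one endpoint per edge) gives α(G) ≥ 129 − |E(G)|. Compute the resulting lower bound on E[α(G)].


E[|E(G)|] = C(129, 2)·p = 8256 · (1/387) = 64/3.
E[α(G)] ≥ n − E[|E(G)|] = 129 − 64/3 = 323/3.
Numerically: ≈ 107.667.
(This is only a lower bound; the true E[α(G)] may be larger.)

E[α(G)] ≥ 323/3 ≈ 107.667.


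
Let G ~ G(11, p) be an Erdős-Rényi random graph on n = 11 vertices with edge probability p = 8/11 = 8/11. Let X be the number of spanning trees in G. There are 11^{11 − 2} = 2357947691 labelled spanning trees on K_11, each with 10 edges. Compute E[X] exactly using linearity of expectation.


K_11 has 11^{11 − 2} = 2357947691 labelled spanning trees.
For each such spanning tree H, let X_H = 1 if all 10 edges of H are present in G. Then P[X_H = 1] = p^{10} = (8/11)^{10} = 1073741824/25937424601.
Summing the indicators: E[X] = Σ_H E[X_H] = 2357947691 · p^{10} = 2357947691 · 1073741824/25937424601 = 1073741824/11.
Numerically: E[X] ≈ 9.761e+07.

E[X] = 2357947691 · (8/11)^{10} = 1073741824/11 ≈ 9.761e+07.


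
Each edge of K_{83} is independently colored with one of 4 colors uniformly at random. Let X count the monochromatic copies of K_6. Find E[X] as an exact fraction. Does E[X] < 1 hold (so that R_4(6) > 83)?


E[X] = C(83, 6) · 4^{1 − 15} = 377447148 · 4^{−14} = 377447148/268435456.
As a reduced fraction: E[X] = 94361787/67108864 ≈ 1.40610.
Is E[X] < 1? NO.
Since E[X] ≥ 1, the first-moment bound is inconclusive at n = 83; it does NOT by itself certify R_4(6) > 83.

E[X] = 94361787/67108864 ≈ 1.40610; E[X] ≥ 1; first-moment method inconclusive here.


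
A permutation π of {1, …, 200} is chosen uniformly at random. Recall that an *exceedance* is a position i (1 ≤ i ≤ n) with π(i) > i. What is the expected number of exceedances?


Write X = Σ_{i=1}^{200} X_i, where X_i = 1_{π(i) > i}.
For each fixed i, π(i) is uniform over {1, …, 200} (marginal of a uniform permutation), so P[π(i) > i] = (n − i)/n. Summing: Σ_{i=1}^{200} (n − i)/n = (0 + 1 + … + 199)/200 = 200(200 − 1)/(2·200) = (200 − 1)/2.
Hence E[X] = Σ_{i=1}^{200} (200 − i)/200 = 199/2 ≈ 99.5000.

E[X] = 199/2 = 99.5000.


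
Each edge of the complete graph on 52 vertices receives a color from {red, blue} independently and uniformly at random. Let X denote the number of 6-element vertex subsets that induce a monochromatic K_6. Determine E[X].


Let X = Σ_S X_S over the C(52, 6) = 20358520 subsets S of size 6, where X_S = 1 if the K_6 on S is monochromatic.
For a fixed S, the K_6 on S has C(6, 2) = 15 edges. P[all 15 edges red] = (1/2)^15, and likewise for blue, so P[monochromatic] = 2·(1/2)^15 = 2^{1 − 15} = 1/16384.
By linearity: E[X] = C(52, 6) · 2^{1 − 15} = 20358520 · 1/16384 = 2544815/2048.
Numerically: E[X] ≈ 1242.585.

E[X] = C(52,6)·2^(1−C(6,2)) = 2544815/2048 ≈ 1242.585.


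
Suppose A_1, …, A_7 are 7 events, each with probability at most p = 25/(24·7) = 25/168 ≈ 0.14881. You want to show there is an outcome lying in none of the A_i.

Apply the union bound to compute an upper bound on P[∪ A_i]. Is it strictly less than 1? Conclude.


Union bound: P[∪_{i=1}^{7} A_i] ≤ Σ_i P[A_i] ≤ 7·p = 7·(25/168) = 25/24.
Numerically: 25/24 ≈ 1.04167.
Is 25/24 < 1? NO.
Since the bound 25/24 is ≥ 1, the union bound is uninformative here; it does NOT by itself certify existence.

7·p = 25/24 ≈ 1.04167; existence NOT certified by the union bound.


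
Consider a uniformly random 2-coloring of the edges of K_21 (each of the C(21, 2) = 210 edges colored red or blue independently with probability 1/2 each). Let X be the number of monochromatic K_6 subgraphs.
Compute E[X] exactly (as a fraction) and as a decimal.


Let X = Σ_S X_S over the C(21, 6) = 54264 subsets S of size 6, where X_S = 1 if the K_6 on S is monochromatic.
For a fixed S, the K_6 on S has C(6, 2) = 15 edges. P[all 15 edges red] = (1/2)^15, and likewise for blue, so P[monochromatic] = 2·(1/2)^15 = 2^{1 − 15} = 1/16384.
Summing: E[X] = C(21, 6) · 2^{1 − 15} = 54264 · 1/16384 = 6783/2048.
Numerically: E[X] ≈ 3.312012.

E[X] = C(21,6)·2^(1−C(6,2)) = 6783/2048 ≈ 3.312012.


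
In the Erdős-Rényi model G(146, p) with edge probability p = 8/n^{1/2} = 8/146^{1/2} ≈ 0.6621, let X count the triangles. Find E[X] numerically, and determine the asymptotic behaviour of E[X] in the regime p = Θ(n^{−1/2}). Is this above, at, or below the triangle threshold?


Number of potential triangles: C(146, 3) = 508080.
Each occurs with probability p³ ≈ (0.6621)³ ≈ 2.902289e-01.
By linearity: E[X] = C(146, 3)·p³ ≈ 508080 · 2.902289e-01 ≈ 147459.5068.
Since α = 1/2 < 1, p = c/n^{1/2} ≫ 1/n is above the triangle threshold p ~ 1/n. Asymptotically E[X] ~ (c³/6)·n^{3(1−α)} = (8³/6)·n^{1.5} → ∞; triangles are abundant w.h.p.

E[X] ≈ 147459.5068; in regime p = Θ(1/n^{1/2}) E[X] diverges (above the triangle threshold p ~ 1/n).


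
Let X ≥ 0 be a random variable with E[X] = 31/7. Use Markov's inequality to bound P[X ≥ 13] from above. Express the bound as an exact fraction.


μ = E[X] = 31/7, a = 13.
Markov: P[X ≥ 13] ≤ μ/a = (31/7)/13 = 31/91.
Numerically: ≈ 0.3407.
(Since a = 13 > μ = 4.4286, the bound 31/91 is < 1 and informative.)

P[X ≥ 13] ≤ 31/91 ≈ 0.3407.


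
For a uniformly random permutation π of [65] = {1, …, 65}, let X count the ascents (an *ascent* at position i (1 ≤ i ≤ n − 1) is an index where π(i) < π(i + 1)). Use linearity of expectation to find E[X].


Write X = Σ X_I over i = 1, …, 64, with X_I the indicator of one ascent.
There are 64 indicators.
For each fixed i, the pair (π(i), π(i+1)) is a uniformly random ordered pair of distinct values from {1, …, 65}; by symmetry P[π(i) < π(i+1)] = 1/2.
By linearity: E[X] = 64 · (1/2) = (65 − 1) · (1/2) = 32 ≈ 32.000000.

E[X] = 32 = 32.000000.


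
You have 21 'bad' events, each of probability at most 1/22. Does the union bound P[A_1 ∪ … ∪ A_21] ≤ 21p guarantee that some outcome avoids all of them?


Union bound: P[∪_{i=1}^{21} A_i] ≤ Σ_i P[A_i] ≤ 21·p = 21·(1/22) = 21/22.
Numerically: 21/22 ≈ 0.954545.
Is 21/22 < 1? YES.
Since P[∪ A_i] ≤ 21/22 < 1, the complement has P[∩ A_i^c] ≥ 1 − 21/22 = 1/22 > 0, so some outcome avoids every A_i.

21·p = 21/22 ≈ 0.954545; existence CERTIFIED by the union bound.


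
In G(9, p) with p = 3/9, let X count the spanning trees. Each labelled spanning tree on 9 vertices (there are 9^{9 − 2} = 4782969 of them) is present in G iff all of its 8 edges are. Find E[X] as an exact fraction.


K_9 has 9^{9 − 2} = 4782969 labelled spanning trees.
For each such spanning tree H, let X_H = 1 if all 8 edges of H are present in G. Then P[X_H = 1] = p^{8} = (1/3)^{8} = 1/6561.
By linearity of expectation: E[X] = Σ_H E[X_H] = 4782969 · p^{8} = 4782969 · 1/6561 = 729.
Numerically: E[X] ≈ 729.

E[X] = 4782969 · (1/3)^{8} = 729 ≈ 729.


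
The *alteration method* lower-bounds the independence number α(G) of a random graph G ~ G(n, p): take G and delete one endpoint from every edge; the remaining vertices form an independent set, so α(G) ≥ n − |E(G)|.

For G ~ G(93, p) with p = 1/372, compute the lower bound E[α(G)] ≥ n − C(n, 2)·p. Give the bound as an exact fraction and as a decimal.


E[|E(G)|] = C(93, 2)·p = 4278 · (1/372) = 23/2.
E[α(G)] ≥ n − E[|E(G)|] = 93 − 23/2 = 163/2.
Numerically: ≈ 81.500000.
(This is only a lower bound; the true E[α(G)] may be larger.)

E[α(G)] ≥ 163/2 ≈ 81.500000.


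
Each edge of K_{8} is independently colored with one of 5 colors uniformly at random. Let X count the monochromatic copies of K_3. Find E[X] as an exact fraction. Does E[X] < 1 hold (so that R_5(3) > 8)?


E[X] = C(8, 3) · 5^{1 − 3} = 56 · 5^{−2} = 56/25.
As a reduced fraction: E[X] = 56/25 ≈ 2.240000.
Is E[X] < 1? NO.
Since E[X] ≥ 1, the first-moment bound is inconclusive at n = 8; it does NOT by itself certify R_5(3) > 8.

E[X] = 56/25 ≈ 2.240000; E[X] ≥ 1; first-moment method inconclusive here.


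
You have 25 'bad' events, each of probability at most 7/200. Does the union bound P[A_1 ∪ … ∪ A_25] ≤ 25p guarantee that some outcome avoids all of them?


Union bound: P[∪_{i=1}^{25} A_i] ≤ Σ_i P[A_i] ≤ 25·p = 25·(7/200) = 7/8.
Numerically: 7/8 ≈ 0.875000.
Is 7/8 < 1? YES.
Since P[∪ A_i] ≤ 7/8 < 1, the complement has P[∩ A_i^c] ≥ 1 − 7/8 = 1/8 > 0, so some outcome avoids every A_i.

25·p = 7/8 ≈ 0.875000; existence CERTIFIED by the union bound.


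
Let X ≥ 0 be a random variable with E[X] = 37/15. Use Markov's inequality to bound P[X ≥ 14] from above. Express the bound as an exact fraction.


μ = E[X] = 37/15, a = 14.
Markov: P[X ≥ 14] ≤ μ/a = (37/15)/14 = 37/210.
Numerically: ≈ 0.176.
(Since a = 14 > μ = 2.467, the bound 37/210 is < 1 and informative.)

P[X ≥ 14] ≤ 37/210 ≈ 0.176.


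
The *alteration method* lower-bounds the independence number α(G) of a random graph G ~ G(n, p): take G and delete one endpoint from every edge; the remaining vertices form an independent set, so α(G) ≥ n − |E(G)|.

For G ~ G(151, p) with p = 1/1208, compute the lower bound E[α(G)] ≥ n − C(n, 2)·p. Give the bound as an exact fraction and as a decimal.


E[|E(G)|] = C(151, 2)·p = 11325 · (1/1208) = 75/8.
E[α(G)] ≥ n − E[|E(G)|] = 151 − 75/8 = 1133/8.
Numerically: ≈ 141.6250.
(This is only a lower bound; the true E[α(G)] may be larger.)

E[α(G)] ≥ 1133/8 ≈ 141.6250.


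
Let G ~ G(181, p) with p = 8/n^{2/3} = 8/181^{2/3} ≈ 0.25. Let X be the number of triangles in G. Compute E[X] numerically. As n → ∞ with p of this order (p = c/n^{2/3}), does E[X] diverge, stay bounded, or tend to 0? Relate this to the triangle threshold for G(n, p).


Number of potential triangles: C(181, 3) = 971970.
Each occurs with probability p³ ≈ (0.25)³ ≈ 1.562834e-02.
By linearity: E[X] = C(181, 3)·p³ ≈ 971970 · 1.562834e-02 ≈ 15190.2762.
Since α = 2/3 < 1, p = c/n^{2/3} ≫ 1/n is above the triangle threshold p ~ 1/n. Asymptotically E[X] ~ (c³/6)·n^{3(1−α)} = (8³/6)·n^{1} → ∞; triangles are abundant w.h.p.

E[X] ≈ 15190.2762; in regime p = Θ(1/n^{2/3}) E[X] diverges (above the triangle threshold p ~ 1/n).


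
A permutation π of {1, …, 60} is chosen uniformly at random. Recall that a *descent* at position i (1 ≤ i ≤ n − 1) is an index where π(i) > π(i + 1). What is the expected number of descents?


Write X = Σ X_I over i = 1, …, 59, with X_I the indicator of one descent.
There are 59 indicators.
For each fixed i, the pair (π(i), π(i+1)) is a uniformly random ordered pair of distinct values from {1, …, 60}; by symmetry P[π(i) > π(i+1)] = 1/2.
By linearity: E[X] = 59 · (1/2) = (60 − 1) · (1/2) = 59/2 ≈ 29.500.

E[X] = 59/2 = 29.500.


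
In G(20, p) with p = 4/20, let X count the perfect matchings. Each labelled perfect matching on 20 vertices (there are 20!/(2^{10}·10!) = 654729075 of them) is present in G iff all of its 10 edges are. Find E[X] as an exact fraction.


K_20 has 20!/(2^{10}·10!) = 654729075 labelled perfect matchings.
For each such perfect matching H, let X_H = 1 if all 10 edges of H are present in G. Then P[X_H = 1] = p^{10} = (1/5)^{10} = 1/9765625.
By linearity: E[X] = Σ_H E[X_H] = 654729075 · p^{10} = 654729075 · 1/9765625 = 26189163/390625.
Numerically: E[X] ≈ 67.0443.

E[X] = 654729075 · (1/5)^{10} = 26189163/390625 ≈ 67.0443.


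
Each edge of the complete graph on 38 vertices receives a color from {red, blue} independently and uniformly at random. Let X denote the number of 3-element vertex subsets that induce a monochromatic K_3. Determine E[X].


Let X = Σ_S X_S over the C(38, 3) = 8436 subsets S of size 3, where X_S = 1 if the K_3 on S is monochromatic.
For a fixed S, the K_3 on S has C(3, 2) = 3 edges. P[all 3 edges red] = (1/2)^3, and likewise for blue, so P[monochromatic] = 2·(1/2)^3 = 2^{1 − 3} = 1/4.
By linearity of expectation: E[X] = C(38, 3) · 2^{1 − 3} = 8436 · 1/4 = 2109.
Numerically: E[X] ≈ 2109.00000.

E[X] = C(38,3)·2^(1−C(3,2)) = 2109 ≈ 2109.00000.


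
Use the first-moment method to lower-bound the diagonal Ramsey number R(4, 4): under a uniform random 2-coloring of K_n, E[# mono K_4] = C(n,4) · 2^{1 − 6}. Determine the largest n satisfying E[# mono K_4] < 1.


We need C(n, 4) · 2^{1 − 6} < 1, i.e. C(n, 4) < 2^{6 − 1} = 32.
Check values of n near the boundary:
  n = 5: C(5, 4) = 5; 5 < 32? YES
  n = 6: C(6, 4) = 15; 15 < 32? YES
  n = 7: C(7, 4) = 35; 35 < 32? NO
The largest n with C(n, 4) < 32 is n = 6 (where E[X] = 15/32 ≈ 0.46875). Hence R(4, 4) > 6, i.e. R(4, 4) ≥ 7.

Largest n = 6; hence R(4, 4) > 6.


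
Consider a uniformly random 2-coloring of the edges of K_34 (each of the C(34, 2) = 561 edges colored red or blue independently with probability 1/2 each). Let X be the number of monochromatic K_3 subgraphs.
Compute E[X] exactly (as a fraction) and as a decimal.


Let X = Σ_S X_S over the C(34, 3) = 5984 subsets S of size 3, where X_S = 1 if the K_3 on S is monochromatic.
For a fixed S, the K_3 on S has C(3, 2) = 3 edges. P[all 3 edges red] = (1/2)^3, and likewise for blue, so P[monochromatic] = 2·(1/2)^3 = 2^{1 − 3} = 1/4.
Summing: E[X] = C(34, 3) · 2^{1 − 3} = 5984 · 1/4 = 1496.
Numerically: E[X] ≈ 1496.000000.

E[X] = C(34,3)·2^(1−C(3,2)) = 1496 ≈ 1496.000000.


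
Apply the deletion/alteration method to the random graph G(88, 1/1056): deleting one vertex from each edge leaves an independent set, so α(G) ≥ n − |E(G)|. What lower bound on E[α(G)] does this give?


E[|E(G)|] = C(88, 2)·p = 3828 · (1/1056) = 29/8.
E[α(G)] ≥ n − E[|E(G)|] = 88 − 29/8 = 675/8.
Numerically: ≈ 84.3750.
(This is only a lower bound; the true E[α(G)] may be larger.)

E[α(G)] ≥ 675/8 ≈ 84.3750.


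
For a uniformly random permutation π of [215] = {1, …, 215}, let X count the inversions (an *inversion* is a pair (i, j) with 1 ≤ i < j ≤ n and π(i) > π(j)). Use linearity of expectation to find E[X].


Write X = Σ X_I over the C(215, 2) = 23005 pairs i < j, with X_I the indicator of one inversion.
There are 23005 indicators.
For each fixed pair i < j, the values π(i) and π(j) are two distinct elements of {1, …, 215} in uniformly random order; by symmetry P[π(i) > π(j)] = 1/2.
By linearity: E[X] = 23005 · (1/2) = C(215, 2) · (1/2) = 23005/2 = 23005/2 ≈ 11502.500.

E[X] = 23005/2 = 11502.500.


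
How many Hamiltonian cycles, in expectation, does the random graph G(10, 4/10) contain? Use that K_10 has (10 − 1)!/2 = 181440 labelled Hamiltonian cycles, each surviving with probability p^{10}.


K_10 has (10 − 1)!/2 = 181440 labelled Hamiltonian cycles.
For each such Hamiltonian cycle H, let X_H = 1 if all 10 edges of H are present in G. Then P[X_H = 1] = p^{10} = (2/5)^{10} = 1024/9765625.
By linearity: E[X] = Σ_H E[X_H] = 181440 · p^{10} = 181440 · 1024/9765625 = 37158912/1953125.
Numerically: E[X] ≈ 19.03.

E[X] = 181440 · (2/5)^{10} = 37158912/1953125 ≈ 19.03.


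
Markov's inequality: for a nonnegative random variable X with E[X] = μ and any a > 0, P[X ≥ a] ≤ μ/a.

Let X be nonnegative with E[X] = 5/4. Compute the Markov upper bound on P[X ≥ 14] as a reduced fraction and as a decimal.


μ = E[X] = 5/4, a = 14.
Markov: P[X ≥ 14] ≤ μ/a = (5/4)/14 = 5/56.
Numerically: ≈ 0.0893.
(Since a = 14 > μ = 1.2500, the bound 5/56 is < 1 and informative.)

P[X ≥ 14] ≤ 5/56 ≈ 0.0893.


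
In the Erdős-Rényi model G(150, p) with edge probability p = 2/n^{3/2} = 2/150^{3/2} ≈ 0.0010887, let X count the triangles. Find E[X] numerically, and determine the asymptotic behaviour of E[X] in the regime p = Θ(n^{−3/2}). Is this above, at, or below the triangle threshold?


Number of potential triangles: C(150, 3) = 551300.
Each occurs with probability p³ ≈ (0.0010887)³ ≈ 1.2902662e-09.
By linearity: E[X] = C(150, 3)·p³ ≈ 551300 · 1.2902662e-09 ≈ 0.00071.
Since α = 3/2 > 1, p = c/n^{3/2} = o(1/n) is below the triangle threshold p ~ 1/n. Asymptotically E[X] ~ (c³/6)·n^{3(1−α)} = (2³/6)·n^{-1.5} → 0, so by Markov's inequality G has no triangles w.h.p.

E[X] ≈ 0.00071; in regime p = Θ(1/n^{3/2}) E[X] tends to 0 (below the triangle threshold p ~ 1/n).


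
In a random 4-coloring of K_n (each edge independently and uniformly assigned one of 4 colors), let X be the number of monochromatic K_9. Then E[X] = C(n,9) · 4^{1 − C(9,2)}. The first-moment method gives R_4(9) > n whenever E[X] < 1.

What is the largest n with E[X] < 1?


We need C(n, 9) · 4^{1 − 36} < 1, i.e. C(n, 9) < 4^{36 − 1} = 1180591620717411303424.
Check values of n near the boundary:
  n = 909: C(909, 9) = 1122169012923711463931; 1122169012923711463931 < 1180591620717411303424? YES
  n = 910: C(910, 9) = 1133378248346922788210; 1133378248346922788210 < 1180591620717411303424? YES
  n = 911: C(911, 9) = 1144686900492291197405; 1144686900492291197405 < 1180591620717411303424? YES
  n = 912: C(912, 9) = 1156095740032081475120; 1156095740032081475120 < 1180591620717411303424? YES
  n = 913: C(913, 9) = 1167605542753639808390; 1167605542753639808390 < 1180591620717411303424? YES
  n = 914: C(914, 9) = 1179217089587653905932; 1179217089587653905932 < 1180591620717411303424? YES
  n = 915: C(915, 9) = 1190931166636537885130; 1190931166636537885130 < 1180591620717411303424? NO
  n = 916: C(916, 9) = 1202748565202942340440; 1202748565202942340440 < 1180591620717411303424? NO
The largest n with C(n, 9) < 1180591620717411303424 is n = 914 (where E[X] = 294804272396913476483/295147905179352825856 ≈ 0.99884). Hence R_4(9) > 914, i.e. R_4(9) ≥ 915.

Largest n = 914; hence R_4(9) > 914.


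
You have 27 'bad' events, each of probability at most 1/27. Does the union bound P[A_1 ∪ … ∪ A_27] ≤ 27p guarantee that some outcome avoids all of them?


Union bound: P[∪_{i=1}^{27} A_i] ≤ Σ_i P[A_i] ≤ 27·p = 27·(1/27) = 1.
Numerically: 1 ≈ 1.00000.
Is 1 < 1? NO.
Since the bound 1 is ≥ 1, the union bound is uninformative here; it does NOT by itself certify existence.

27·p = 1 ≈ 1.00000; existence NOT certified by the union bound.


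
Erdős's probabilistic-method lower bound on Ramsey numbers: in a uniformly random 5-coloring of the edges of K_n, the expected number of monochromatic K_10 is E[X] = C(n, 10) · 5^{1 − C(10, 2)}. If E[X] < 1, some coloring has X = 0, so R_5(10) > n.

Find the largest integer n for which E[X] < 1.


We need C(n, 10) · 5^{1 − 45} < 1, i.e. C(n, 10) < 5^{45 − 1} = 5684341886080801486968994140625.
Check values of n near the boundary:
  n = 5391: C(5391, 10) = 5666344714787188828795213697883; 5666344714787188828795213697883 < 5684341886080801486968994140625? YES
  n = 5392: C(5392, 10) = 5676873040158402483252283957448; 5676873040158402483252283957448 < 5684341886080801486968994140625? YES
  n = 5393: C(5393, 10) = 5687418968154238267170642278008; 5687418968154238267170642278008 < 5684341886080801486968994140625? NO
  n = 5394: C(5394, 10) = 5697982524930156243149785372878; 5697982524930156243149785372878 < 5684341886080801486968994140625? NO
  n = 5395: C(5395, 10) = 5708563736675616143322765475706; 5708563736675616143322765475706 < 5684341886080801486968994140625? NO
The largest n with C(n, 10) < 5684341886080801486968994140625 is n = 5392 (where E[X] = 5676873040158402483252283957448/5684341886080801486968994140625 ≈ 0.9987). Hence R_5(10) > 5392, i.e. R_5(10) ≥ 5393.

Largest n = 5392; hence R_5(10) > 5392.


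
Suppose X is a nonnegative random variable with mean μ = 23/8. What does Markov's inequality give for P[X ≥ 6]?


μ = E[X] = 23/8, a = 6.
Markov: P[X ≥ 6] ≤ μ/a = (23/8)/6 = 23/48.
Numerically: ≈ 0.479167.
(Since a = 6 > μ = 2.875000, the bound 23/48 is < 1 and informative.)

P[X ≥ 6] ≤ 23/48 ≈ 0.479167.


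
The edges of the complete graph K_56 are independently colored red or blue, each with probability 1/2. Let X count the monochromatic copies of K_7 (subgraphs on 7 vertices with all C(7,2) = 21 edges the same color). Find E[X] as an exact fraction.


Let X = Σ_S X_S over the C(56, 7) = 231917400 subsets S of size 7, where X_S = 1 if the K_7 on S is monochromatic.
For a fixed S, the K_7 on S has C(7, 2) = 21 edges. P[all 21 edges red] = (1/2)^21, and likewise for blue, so P[monochromatic] = 2·(1/2)^21 = 2^{1 − 21} = 1/1048576.
Summing: E[X] = C(56, 7) · 2^{1 − 21} = 231917400 · 1/1048576 = 28989675/131072.
Numerically: E[X] ≈ 221.1737.

E[X] = C(56,7)·2^(1−C(7,2)) = 28989675/131072 ≈ 221.1737.


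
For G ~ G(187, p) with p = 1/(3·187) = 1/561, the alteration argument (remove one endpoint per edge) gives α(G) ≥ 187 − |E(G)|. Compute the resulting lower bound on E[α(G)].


E[|E(G)|] = C(187, 2)·p = 17391 · (1/561) = 31.
E[α(G)] ≥ n − E[|E(G)|] = 187 − 31 = 156.
Numerically: ≈ 156.0000.
(This is only a lower bound; the true E[α(G)] may be larger.)

E[α(G)] ≥ 156 ≈ 156.0000.


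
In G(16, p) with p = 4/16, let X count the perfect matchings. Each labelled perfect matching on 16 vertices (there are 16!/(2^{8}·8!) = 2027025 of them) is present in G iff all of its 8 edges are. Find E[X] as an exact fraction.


K_16 has 16!/(2^{8}·8!) = 2027025 labelled perfect matchings.
For each such perfect matching H, let X_H = 1 if all 8 edges of H are present in G. Then P[X_H = 1] = p^{8} = (1/4)^{8} = 1/65536.
By linearity: E[X] = Σ_H E[X_H] = 2027025 · p^{8} = 2027025 · 1/65536 = 2027025/65536.
Numerically: E[X] ≈ 30.9.

E[X] = 2027025 · (1/4)^{8} = 2027025/65536 ≈ 30.9.


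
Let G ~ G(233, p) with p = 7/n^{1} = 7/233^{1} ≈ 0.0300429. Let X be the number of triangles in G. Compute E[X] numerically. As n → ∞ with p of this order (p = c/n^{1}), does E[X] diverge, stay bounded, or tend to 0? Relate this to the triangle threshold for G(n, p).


Number of potential triangles: C(233, 3) = 2081156.
Each occurs with probability p³ ≈ (0.0300429)³ ≈ 2.71160457e-05.
By linearity: E[X] = C(233, 3)·p³ ≈ 2081156 · 2.71160457e-05 ≈ 56.432721.
Here α = 1, so p = 7/n is exactly at the triangle threshold p ~ 1/n. Asymptotically E[X] → c³/6 = 7³/6 = 343/6 ≈ 57.166667, a bounded constant. In this regime the triangle count is asymptotically Poisson(c³/6).

E[X] ≈ 56.432721; in regime p = Θ(1/n^{1}) E[X] stays bounded (at the triangle threshold p ~ 1/n).


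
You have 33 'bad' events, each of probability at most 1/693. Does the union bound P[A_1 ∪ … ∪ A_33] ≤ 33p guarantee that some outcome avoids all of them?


Union bound: P[∪_{i=1}^{33} A_i] ≤ Σ_i P[A_i] ≤ 33·p = 33·(1/693) = 1/21.
Numerically: 1/21 ≈ 0.047619.
Is 1/21 < 1? YES.
Since P[∪ A_i] ≤ 1/21 < 1, the complement has P[∩ A_i^c] ≥ 1 − 1/21 = 20/21 > 0, so some outcome avoids every A_i.

33·p = 1/21 ≈ 0.047619; existence CERTIFIED by the union bound.


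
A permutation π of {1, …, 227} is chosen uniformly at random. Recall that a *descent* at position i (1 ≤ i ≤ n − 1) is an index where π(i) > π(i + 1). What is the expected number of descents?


Write X = Σ X_I over i = 1, …, 226, with X_I the indicator of one descent.
There are 226 indicators.
For each fixed i, the pair (π(i), π(i+1)) is a uniformly random ordered pair of distinct values from {1, …, 227}; by symmetry P[π(i) > π(i+1)] = 1/2.
By linearity: E[X] = 226 · (1/2) = (227 − 1) · (1/2) = 113 ≈ 113.00000.

E[X] = 113 = 113.00000.


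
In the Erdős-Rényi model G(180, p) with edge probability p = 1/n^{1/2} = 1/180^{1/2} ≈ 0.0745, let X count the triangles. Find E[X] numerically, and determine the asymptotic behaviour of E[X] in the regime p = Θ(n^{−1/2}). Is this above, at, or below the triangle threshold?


Number of potential triangles: C(180, 3) = 955860.
Each occurs with probability p³ ≈ (0.0745)³ ≈ 4.14087e-04.
By linearity: E[X] = C(180, 3)·p³ ≈ 955860 · 4.14087e-04 ≈ 395.809.
Since α = 1/2 < 1, p = c/n^{1/2} ≫ 1/n is above the triangle threshold p ~ 1/n. Asymptotically E[X] ~ (c³/6)·n^{3(1−α)} = (1³/6)·n^{1.5} → ∞; triangles are abundant w.h.p.

E[X] ≈ 395.809; in regime p = Θ(1/n^{1/2}) E[X] diverges (above the triangle threshold p ~ 1/n).


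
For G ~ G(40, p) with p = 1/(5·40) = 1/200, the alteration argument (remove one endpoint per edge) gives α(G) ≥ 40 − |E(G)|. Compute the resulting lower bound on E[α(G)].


E[|E(G)|] = C(40, 2)·p = 780 · (1/200) = 39/10.
E[α(G)] ≥ n − E[|E(G)|] = 40 − 39/10 = 361/10.
Numerically: ≈ 36.100.
(This is only a lower bound; the true E[α(G)] may be larger.)

E[α(G)] ≥ 361/10 ≈ 36.100.


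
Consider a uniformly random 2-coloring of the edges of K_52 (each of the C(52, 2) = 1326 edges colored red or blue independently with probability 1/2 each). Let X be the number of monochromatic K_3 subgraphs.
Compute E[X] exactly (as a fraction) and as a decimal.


Let X = Σ_S X_S over the C(52, 3) = 22100 subsets S of size 3, where X_S = 1 if the K_3 on S is monochromatic.
For a fixed S, the K_3 on S has C(3, 2) = 3 edges. P[all 3 edges red] = (1/2)^3, and likewise for blue, so P[monochromatic] = 2·(1/2)^3 = 2^{1 − 3} = 1/4.
By linearity of expectation: E[X] = C(52, 3) · 2^{1 − 3} = 22100 · 1/4 = 5525.
Numerically: E[X] ≈ 5525.000000.

E[X] = C(52,3)·2^(1−C(3,2)) = 5525 ≈ 5525.000000.


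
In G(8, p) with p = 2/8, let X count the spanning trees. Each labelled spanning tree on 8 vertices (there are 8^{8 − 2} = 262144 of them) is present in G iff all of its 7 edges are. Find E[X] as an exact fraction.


K_8 has 8^{8 − 2} = 262144 labelled spanning trees.
For each such spanning tree H, let X_H = 1 if all 7 edges of H are present in G. Then P[X_H = 1] = p^{7} = (1/4)^{7} = 1/16384.
By linearity: E[X] = Σ_H E[X_H] = 262144 · p^{7} = 262144 · 1/16384 = 16.
Numerically: E[X] ≈ 16.

E[X] = 262144 · (1/4)^{7} = 16 ≈ 16.


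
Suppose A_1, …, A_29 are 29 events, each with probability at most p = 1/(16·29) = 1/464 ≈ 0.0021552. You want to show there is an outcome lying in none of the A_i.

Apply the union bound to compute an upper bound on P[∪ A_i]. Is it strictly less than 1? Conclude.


Union bound: P[∪_{i=1}^{29} A_i] ≤ Σ_i P[A_i] ≤ 29·p = 29·(1/464) = 1/16.
Numerically: 1/16 ≈ 0.0625000.
Is 1/16 < 1? YES.
Since P[∪ A_i] ≤ 1/16 < 1, the complement has P[∩ A_i^c] ≥ 1 − 1/16 = 15/16 > 0, so some outcome avoids every A_i.

29·p = 1/16 ≈ 0.0625000; existence CERTIFIED by the union bound.


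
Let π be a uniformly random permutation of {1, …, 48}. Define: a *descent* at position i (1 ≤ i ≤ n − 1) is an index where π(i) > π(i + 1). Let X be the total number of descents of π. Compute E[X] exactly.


Write X = Σ X_I over i = 1, …, 47, with X_I the indicator of one descent.
There are 47 indicators.
For each fixed i, the pair (π(i), π(i+1)) is a uniformly random ordered pair of distinct values from {1, …, 48}; by symmetry P[π(i) > π(i+1)] = 1/2.
By linearity: E[X] = 47 · (1/2) = (48 − 1) · (1/2) = 47/2 ≈ 23.500000.

E[X] = 47/2 = 23.500000.


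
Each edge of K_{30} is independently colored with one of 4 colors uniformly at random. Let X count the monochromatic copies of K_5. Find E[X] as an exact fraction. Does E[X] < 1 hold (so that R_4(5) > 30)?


E[X] = C(30, 5) · 4^{1 − 10} = 142506 · 4^{−9} = 142506/262144.
As a reduced fraction: E[X] = 71253/131072 ≈ 0.543617.
Is E[X] < 1? YES.
Since E[X] < 1, there exists a 4-coloring of K_{30} with no monochromatic K_5; hence R_4(5) > 30.

E[X] = 71253/131072 ≈ 0.543617; E[X] < 1, so R_4(5) > 30.


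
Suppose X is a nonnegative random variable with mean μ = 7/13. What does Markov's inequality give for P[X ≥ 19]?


μ = E[X] = 7/13, a = 19.
Markov: P[X ≥ 19] ≤ μ/a = (7/13)/19 = 7/247.
Numerically: ≈ 0.028.
(Since a = 19 > μ = 0.538, the bound 7/247 is < 1 and informative.)

P[X ≥ 19] ≤ 7/247 ≈ 0.028.


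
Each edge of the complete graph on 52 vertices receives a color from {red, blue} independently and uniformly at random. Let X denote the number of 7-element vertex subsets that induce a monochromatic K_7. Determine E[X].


Let X = Σ_S X_S over the C(52, 7) = 133784560 subsets S of size 7, where X_S = 1 if the K_7 on S is monochromatic.
For a fixed S, the K_7 on S has C(7, 2) = 21 edges. P[all 21 edges red] = (1/2)^21, and likewise for blue, so P[monochromatic] = 2·(1/2)^21 = 2^{1 − 21} = 1/1048576.
By linearity of expectation: E[X] = C(52, 7) · 2^{1 − 21} = 133784560 · 1/1048576 = 8361535/65536.
Numerically: E[X] ≈ 127.587.

E[X] = C(52,7)·2^(1−C(7,2)) = 8361535/65536 ≈ 127.587.


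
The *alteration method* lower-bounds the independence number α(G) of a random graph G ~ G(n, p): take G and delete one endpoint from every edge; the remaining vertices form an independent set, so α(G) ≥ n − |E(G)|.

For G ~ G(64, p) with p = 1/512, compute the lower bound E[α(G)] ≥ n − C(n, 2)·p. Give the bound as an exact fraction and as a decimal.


E[|E(G)|] = C(64, 2)·p = 2016 · (1/512) = 63/16.
E[α(G)] ≥ n − E[|E(G)|] = 64 − 63/16 = 961/16.
Numerically: ≈ 60.06250.
(This is only a lower bound; the true E[α(G)] may be larger.)

E[α(G)] ≥ 961/16 ≈ 60.06250.


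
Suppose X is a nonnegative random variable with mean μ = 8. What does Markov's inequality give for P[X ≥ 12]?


μ = E[X] = 8, a = 12.
Markov: P[X ≥ 12] ≤ μ/a = (8)/12 = 2/3.
Numerically: ≈ 0.66667.
(Since a = 12 > μ = 8.00000, the bound 2/3 is < 1 and informative.)

P[X ≥ 12] ≤ 2/3 ≈ 0.66667.


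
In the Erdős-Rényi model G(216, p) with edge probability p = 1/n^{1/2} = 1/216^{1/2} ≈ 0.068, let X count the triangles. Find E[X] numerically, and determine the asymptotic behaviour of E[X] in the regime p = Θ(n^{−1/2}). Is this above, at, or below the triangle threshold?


Number of potential triangles: C(216, 3) = 1656360.
Each occurs with probability p³ ≈ (0.068)³ ≈ 3.15006e-04.
By linearity: E[X] = C(216, 3)·p³ ≈ 1656360 · 3.15006e-04 ≈ 521.764.
Since α = 1/2 < 1, p = c/n^{1/2} ≫ 1/n is above the triangle threshold p ~ 1/n. Asymptotically E[X] ~ (c³/6)·n^{3(1−α)} = (1³/6)·n^{1.5} → ∞; triangles are abundant w.h.p.

E[X] ≈ 521.764; in regime p = Θ(1/n^{1/2}) E[X] diverges (above the triangle threshold p ~ 1/n).
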